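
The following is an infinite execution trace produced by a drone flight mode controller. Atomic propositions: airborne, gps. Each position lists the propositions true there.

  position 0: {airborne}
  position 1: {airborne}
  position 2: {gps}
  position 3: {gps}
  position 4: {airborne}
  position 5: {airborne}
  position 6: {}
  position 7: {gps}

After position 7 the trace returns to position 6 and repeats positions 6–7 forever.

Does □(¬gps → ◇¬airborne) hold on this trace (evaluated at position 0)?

Holds

¬gps → ◇¬airborne holds at every position 0..7, and those are all positions ever visited, so □(¬gps → ◇¬airborne) holds.
Positions where ¬gps holds: 0, 1, 4, 5, 6.
Check ◇¬airborne at each: 0→ok, 1→ok, 4→ok, 5→ok, 6→ok.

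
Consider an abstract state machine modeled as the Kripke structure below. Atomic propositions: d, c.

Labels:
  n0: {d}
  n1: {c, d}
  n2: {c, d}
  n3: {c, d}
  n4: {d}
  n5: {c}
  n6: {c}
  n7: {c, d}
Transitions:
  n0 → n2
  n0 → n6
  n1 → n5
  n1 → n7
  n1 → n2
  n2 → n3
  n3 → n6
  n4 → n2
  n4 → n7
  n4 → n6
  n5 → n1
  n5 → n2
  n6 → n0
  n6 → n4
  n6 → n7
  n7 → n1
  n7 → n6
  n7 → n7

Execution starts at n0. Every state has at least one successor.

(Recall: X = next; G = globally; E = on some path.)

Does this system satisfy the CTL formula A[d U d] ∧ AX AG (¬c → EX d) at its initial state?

States satisfying d: {n0, n1, n2, n3, n4, n7}.
States satisfying A[d U d]: {n0, n1, n2, n3, n4, n7}.
States satisfying AG (¬c → EX d): {n0, n1, n2, n3, n4, n5, n6, n7}.
States satisfying AX AG (¬c → EX d): {n0, n1, n2, n3, n4, n5, n6, n7}.
States satisfying A[d U d] ∧ AX AG (¬c → EX d): {n0, n1, n2, n3, n4, n7}.
n0 ∈ Sat(A[d U d] ∧ AX AG (¬c → EX d)).

Satisfied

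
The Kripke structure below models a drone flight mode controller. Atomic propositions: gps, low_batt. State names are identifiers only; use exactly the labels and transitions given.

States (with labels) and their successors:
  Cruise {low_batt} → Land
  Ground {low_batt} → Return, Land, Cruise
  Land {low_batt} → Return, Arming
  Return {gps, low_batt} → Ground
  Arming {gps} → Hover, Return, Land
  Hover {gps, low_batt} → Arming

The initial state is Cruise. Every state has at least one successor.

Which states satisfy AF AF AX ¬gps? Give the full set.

{Cruise, Return}

States satisfying AF AX ¬gps: {Cruise, Return}.
States satisfying AF AF AX ¬gps: {Cruise, Return}.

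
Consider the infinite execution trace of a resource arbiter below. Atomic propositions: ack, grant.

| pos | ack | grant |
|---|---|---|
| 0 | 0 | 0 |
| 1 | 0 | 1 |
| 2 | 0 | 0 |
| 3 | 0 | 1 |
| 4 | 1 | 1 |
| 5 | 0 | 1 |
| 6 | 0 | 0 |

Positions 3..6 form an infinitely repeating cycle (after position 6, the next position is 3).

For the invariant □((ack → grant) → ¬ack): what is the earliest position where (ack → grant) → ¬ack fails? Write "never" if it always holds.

Check (ack → grant) → ¬ack at each position in order: 0 ✓, 1 ✓, 2 ✓, 3 ✓.
At position 4 the labels are {ack, grant}, so (ack → grant) → ¬ack is false there. This is the first violation.

4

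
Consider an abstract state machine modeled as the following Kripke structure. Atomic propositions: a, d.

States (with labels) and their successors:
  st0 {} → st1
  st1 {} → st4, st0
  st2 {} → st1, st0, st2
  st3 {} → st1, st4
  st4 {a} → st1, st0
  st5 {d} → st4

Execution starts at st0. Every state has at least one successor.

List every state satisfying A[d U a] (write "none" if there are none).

States satisfying d: {st5}.
States satisfying a: {st4}.
States satisfying A[d U a]: {st4, st5}.

{st4, st5}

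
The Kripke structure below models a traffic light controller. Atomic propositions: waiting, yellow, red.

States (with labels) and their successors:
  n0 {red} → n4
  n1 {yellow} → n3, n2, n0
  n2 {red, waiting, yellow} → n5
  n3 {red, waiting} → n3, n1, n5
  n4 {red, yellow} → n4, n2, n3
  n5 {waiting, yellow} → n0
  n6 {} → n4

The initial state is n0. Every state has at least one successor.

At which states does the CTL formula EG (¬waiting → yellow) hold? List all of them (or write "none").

States satisfying ¬waiting → yellow: {n1, n2, n3, n4, n5}.
States satisfying EG (¬waiting → yellow): {n1, n3, n4}.

{n1, n3, n4}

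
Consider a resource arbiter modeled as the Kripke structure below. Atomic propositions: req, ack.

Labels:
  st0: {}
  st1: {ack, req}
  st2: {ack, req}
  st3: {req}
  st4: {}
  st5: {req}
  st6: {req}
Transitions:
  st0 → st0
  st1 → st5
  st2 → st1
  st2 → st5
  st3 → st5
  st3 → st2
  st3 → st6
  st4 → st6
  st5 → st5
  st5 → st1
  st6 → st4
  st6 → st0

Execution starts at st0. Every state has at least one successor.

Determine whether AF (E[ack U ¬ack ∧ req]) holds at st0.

Does not hold

States satisfying E[ack U ¬ack ∧ req]: {st1, st2, st3, st5, st6}.
States satisfying AF (E[ack U ¬ack ∧ req]): {st1, st2, st3, st4, st5, st6}.
There is a path from st0 along which E[ack U ¬ack ∧ req] never holds.
st0 ∉ Sat(AF (E[ack U ¬ack ∧ req])).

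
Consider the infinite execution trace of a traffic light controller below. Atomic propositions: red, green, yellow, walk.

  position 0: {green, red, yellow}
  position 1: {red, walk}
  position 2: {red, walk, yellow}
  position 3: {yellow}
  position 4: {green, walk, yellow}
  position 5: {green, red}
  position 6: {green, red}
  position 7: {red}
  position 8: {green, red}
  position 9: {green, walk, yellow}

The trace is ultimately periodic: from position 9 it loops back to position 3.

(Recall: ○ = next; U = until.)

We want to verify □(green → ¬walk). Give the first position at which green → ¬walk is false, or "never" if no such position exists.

Check green → ¬walk at each position in order: 0 ✓, 1 ✓, 2 ✓, 3 ✓.
At position 4 the labels are {green, walk, yellow}, so green → ¬walk is false there. This is the first violation.

4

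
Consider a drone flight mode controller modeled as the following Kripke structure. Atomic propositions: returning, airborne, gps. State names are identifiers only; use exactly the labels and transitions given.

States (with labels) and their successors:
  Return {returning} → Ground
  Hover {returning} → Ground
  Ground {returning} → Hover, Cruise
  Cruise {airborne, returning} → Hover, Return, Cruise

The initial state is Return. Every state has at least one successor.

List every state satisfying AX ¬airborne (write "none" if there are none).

{Return, Hover}

States satisfying ¬airborne: {Return, Hover, Ground}.
States satisfying AX ¬airborne: {Return, Hover}.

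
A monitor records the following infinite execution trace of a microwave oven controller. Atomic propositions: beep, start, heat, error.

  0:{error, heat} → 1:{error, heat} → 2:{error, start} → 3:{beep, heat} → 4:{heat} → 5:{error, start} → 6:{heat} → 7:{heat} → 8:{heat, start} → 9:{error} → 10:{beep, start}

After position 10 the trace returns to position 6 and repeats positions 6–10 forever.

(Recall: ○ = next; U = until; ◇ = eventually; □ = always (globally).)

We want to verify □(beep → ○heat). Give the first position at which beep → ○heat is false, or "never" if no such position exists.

never

beep → ○heat holds at every position 0..10, and those are all the positions the trace ever visits, so the invariant □(beep → ○heat) is never violated.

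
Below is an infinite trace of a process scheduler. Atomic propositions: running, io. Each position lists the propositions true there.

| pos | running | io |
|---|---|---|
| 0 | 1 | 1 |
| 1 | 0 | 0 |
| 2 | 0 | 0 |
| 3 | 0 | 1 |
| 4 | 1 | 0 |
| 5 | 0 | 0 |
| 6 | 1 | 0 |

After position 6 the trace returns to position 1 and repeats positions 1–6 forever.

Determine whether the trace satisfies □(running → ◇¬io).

running → ◇¬io holds at every position 0..6, and those are all positions ever visited, so □(running → ◇¬io) holds.
Positions where running holds: 0, 4, 6.
Check ◇¬io at each: 0→ok, 4→ok, 6→ok.

Holds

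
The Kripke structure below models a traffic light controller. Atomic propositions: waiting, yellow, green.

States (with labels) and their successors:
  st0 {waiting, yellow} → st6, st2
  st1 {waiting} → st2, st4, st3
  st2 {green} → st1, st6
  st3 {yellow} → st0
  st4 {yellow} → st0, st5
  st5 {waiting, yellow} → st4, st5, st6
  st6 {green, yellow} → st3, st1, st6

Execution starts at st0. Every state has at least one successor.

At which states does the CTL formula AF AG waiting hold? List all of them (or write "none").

States satisfying AG waiting: ∅.
States satisfying AF AG waiting: ∅.

none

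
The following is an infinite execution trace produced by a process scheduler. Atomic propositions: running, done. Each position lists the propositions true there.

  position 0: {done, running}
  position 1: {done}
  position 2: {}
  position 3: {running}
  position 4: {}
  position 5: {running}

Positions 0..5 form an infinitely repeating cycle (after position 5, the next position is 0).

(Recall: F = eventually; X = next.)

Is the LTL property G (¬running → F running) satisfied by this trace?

Holds

¬running → F running holds at every position 0..5, and those are all positions ever visited, so G (¬running → F running) holds.
Positions where ¬running holds: 1, 2, 4.
Check F running at each: 1→ok, 2→ok, 4→ok.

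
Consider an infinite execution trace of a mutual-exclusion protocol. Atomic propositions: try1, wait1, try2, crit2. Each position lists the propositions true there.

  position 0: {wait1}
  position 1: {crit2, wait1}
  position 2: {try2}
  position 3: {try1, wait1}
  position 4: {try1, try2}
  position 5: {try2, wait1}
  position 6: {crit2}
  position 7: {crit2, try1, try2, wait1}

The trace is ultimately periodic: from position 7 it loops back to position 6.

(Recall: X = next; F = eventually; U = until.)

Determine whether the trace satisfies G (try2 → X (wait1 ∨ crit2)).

try2 → X (wait1 ∨ crit2) holds at every position 0..7, and those are all positions ever visited, so G (try2 → X (wait1 ∨ crit2)) holds.
Positions where try2 holds: 2, 4, 5, 7.
Check X (wait1 ∨ crit2) at each: 2→ok, 4→ok, 5→ok, 7→ok.

Satisfied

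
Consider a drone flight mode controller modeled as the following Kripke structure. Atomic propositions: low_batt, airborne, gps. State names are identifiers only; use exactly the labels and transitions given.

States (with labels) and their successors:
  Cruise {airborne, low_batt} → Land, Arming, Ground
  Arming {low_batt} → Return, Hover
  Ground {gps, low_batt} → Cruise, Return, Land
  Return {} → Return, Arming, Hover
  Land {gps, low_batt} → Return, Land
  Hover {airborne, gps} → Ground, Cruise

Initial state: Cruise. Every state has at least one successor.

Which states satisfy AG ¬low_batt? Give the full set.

States satisfying ¬low_batt: {Return, Hover}.
States satisfying AG ¬low_batt: ∅.

none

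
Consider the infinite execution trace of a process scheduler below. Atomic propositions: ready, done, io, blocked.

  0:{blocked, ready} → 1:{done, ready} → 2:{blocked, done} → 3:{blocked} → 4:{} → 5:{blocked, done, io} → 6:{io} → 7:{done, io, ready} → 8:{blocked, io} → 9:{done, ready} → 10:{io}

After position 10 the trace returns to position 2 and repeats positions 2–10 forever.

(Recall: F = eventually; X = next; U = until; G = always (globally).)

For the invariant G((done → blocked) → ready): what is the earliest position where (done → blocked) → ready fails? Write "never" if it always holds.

Check (done → blocked) → ready at each position in order: 0 ✓, 1 ✓.
At position 2 the labels are {blocked, done}, so (done → blocked) → ready is false there. This is the first violation.

2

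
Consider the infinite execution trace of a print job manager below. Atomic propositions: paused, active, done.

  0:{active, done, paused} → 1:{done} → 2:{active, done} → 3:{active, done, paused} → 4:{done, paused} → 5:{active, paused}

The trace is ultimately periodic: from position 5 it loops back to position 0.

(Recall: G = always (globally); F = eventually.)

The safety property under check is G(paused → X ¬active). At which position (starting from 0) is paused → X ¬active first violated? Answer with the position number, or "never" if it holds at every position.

4

Check paused → X ¬active at each position in order: 0 ✓, 1 ✓, 2 ✓, 3 ✓.
At position 4 the labels are {done, paused} and the next position 5 has {active, paused}, so paused → X ¬active is false there. This is the first violation.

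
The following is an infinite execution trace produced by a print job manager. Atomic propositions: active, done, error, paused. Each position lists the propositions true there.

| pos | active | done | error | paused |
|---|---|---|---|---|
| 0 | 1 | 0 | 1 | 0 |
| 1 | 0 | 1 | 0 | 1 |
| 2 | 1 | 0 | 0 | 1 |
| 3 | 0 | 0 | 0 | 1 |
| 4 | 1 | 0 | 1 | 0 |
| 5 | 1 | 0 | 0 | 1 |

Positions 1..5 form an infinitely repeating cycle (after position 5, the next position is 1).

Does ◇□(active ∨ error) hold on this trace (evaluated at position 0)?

No

□(active ∨ error) is false at every position 0..5, so it never becomes true and ◇□(active ∨ error) fails.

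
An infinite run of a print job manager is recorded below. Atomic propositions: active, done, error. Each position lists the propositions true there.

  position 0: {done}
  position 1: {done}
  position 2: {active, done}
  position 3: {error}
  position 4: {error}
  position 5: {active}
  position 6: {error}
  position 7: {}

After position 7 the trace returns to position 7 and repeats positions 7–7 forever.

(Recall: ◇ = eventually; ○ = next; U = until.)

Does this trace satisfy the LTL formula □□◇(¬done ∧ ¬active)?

□◇(¬done ∧ ¬active) holds at every position 0..7, and those are all positions ever visited, so □□◇(¬done ∧ ¬active) holds.

Satisfied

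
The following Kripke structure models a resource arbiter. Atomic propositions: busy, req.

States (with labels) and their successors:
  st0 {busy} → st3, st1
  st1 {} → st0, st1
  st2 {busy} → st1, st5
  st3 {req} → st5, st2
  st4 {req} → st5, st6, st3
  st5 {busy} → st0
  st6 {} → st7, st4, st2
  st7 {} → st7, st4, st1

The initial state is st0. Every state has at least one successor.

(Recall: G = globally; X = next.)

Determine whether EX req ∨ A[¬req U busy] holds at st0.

States satisfying req: {st3, st4}.
States satisfying EX req: {st0, st4, st6, st7}.
States satisfying ¬req: {st0, st1, st2, st5, st6, st7}.
States satisfying busy: {st0, st2, st5}.
States satisfying A[¬req U busy]: {st0, st2, st5}.
States satisfying EX req ∨ A[¬req U busy]: {st0, st2, st4, st5, st6, st7}.
st0 ∈ Sat(EX req ∨ A[¬req U busy]).

Yes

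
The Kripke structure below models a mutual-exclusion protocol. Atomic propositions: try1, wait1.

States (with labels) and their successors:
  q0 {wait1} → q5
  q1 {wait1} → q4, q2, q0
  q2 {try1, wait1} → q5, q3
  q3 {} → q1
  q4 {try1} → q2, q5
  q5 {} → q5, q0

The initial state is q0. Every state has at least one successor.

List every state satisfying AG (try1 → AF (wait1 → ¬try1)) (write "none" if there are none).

States satisfying try1 → AF (wait1 → ¬try1): {q0, q1, q2, q3, q4, q5}.
States satisfying AG (try1 → AF (wait1 → ¬try1)): {q0, q1, q2, q3, q4, q5}.

{q0, q1, q2, q3, q4, q5}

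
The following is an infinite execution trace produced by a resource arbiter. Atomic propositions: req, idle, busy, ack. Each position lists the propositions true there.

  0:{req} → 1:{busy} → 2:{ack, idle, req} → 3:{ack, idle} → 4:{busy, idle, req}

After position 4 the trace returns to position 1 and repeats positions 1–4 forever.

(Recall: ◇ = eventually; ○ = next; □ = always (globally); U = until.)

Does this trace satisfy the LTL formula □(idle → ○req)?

idle → ○req must hold at every position from 0 onward. It fails at position 2, so □(idle → ○req) is false.
Positions where idle holds: 2, 3, 4.
Check ○req at each: 2→fails, 3→ok, 4→fails.

Violated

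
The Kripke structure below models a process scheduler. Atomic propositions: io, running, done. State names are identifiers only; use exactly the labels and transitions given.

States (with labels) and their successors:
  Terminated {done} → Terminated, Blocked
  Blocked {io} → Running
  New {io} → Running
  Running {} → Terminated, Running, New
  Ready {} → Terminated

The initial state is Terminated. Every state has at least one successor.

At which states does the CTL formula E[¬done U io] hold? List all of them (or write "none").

States satisfying ¬done: {Blocked, New, Running, Ready}.
States satisfying io: {Blocked, New}.
States satisfying E[¬done U io]: {Blocked, New, Running}.

{Blocked, New, Running}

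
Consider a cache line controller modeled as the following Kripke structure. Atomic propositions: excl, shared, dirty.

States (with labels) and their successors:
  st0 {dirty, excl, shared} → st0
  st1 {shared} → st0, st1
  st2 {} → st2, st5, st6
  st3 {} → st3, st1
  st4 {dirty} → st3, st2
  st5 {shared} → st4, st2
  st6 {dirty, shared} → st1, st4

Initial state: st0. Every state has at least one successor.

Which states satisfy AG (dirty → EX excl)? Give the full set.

States satisfying dirty → EX excl: {st0, st1, st2, st3, st5}.
States satisfying AG (dirty → EX excl): {st0, st1, st3}.

{st0, st1, st3}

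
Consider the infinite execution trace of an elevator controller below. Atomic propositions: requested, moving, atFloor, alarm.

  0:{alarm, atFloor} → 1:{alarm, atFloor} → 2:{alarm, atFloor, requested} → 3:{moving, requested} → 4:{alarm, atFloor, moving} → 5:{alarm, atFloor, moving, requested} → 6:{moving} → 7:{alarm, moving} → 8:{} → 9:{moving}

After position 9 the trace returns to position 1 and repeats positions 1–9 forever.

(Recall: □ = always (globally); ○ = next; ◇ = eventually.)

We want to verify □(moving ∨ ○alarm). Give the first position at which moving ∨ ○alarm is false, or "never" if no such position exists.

2

Check moving ∨ ○alarm at each position in order: 0 ✓, 1 ✓.
At position 2 the labels are {alarm, atFloor, requested} and the next position 3 has {moving, requested}, so moving ∨ ○alarm is false there. This is the first violation.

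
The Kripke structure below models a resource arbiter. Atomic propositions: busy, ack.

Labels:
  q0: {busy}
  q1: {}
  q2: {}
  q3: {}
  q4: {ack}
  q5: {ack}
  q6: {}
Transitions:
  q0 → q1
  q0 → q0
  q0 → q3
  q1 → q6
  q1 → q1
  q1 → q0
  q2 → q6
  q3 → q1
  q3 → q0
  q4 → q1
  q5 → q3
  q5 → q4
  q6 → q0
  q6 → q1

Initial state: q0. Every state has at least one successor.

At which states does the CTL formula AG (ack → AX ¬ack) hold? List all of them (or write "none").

States satisfying ack → AX ¬ack: {q0, q1, q2, q3, q4, q6}.
States satisfying AG (ack → AX ¬ack): {q0, q1, q2, q3, q4, q6}.

{q0, q1, q2, q3, q4, q6}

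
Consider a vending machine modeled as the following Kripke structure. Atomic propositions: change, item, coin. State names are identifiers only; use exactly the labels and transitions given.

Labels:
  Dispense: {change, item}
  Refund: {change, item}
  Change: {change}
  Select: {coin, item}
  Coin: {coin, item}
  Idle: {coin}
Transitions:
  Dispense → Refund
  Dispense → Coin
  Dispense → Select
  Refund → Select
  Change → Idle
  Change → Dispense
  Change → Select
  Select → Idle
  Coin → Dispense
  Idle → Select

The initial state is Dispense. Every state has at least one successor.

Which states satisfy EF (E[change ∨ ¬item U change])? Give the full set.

{Dispense, Refund, Change, Coin}

States satisfying E[change ∨ ¬item U change]: {Dispense, Refund, Change}.
States satisfying EF (E[change ∨ ¬item U change]): {Dispense, Refund, Change, Coin}.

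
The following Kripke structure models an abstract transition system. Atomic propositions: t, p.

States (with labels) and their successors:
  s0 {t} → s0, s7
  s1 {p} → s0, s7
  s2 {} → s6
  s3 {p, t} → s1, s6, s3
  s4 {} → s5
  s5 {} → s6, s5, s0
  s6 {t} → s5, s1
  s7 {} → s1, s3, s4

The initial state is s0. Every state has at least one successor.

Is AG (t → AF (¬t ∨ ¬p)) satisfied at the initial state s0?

States satisfying t → AF (¬t ∨ ¬p): {s0, s1, s2, s4, s5, s6, s7}.
States satisfying AG (t → AF (¬t ∨ ¬p)): ∅.
s3 is reachable from s0 and violates t → AF (¬t ∨ ¬p), so AG fails at s0.
s0 ∉ Sat(AG (t → AF (¬t ∨ ¬p))).

No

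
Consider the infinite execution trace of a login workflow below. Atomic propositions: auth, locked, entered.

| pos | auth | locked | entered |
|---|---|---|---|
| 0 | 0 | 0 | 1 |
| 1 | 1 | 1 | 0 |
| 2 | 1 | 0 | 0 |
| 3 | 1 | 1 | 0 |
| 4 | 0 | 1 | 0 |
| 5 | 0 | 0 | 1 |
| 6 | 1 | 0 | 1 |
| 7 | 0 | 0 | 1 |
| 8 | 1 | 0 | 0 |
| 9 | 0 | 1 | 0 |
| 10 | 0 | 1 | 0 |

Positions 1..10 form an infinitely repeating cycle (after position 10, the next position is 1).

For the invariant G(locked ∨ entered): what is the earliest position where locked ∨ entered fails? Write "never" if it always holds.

Check locked ∨ entered at each position in order: 0 ✓, 1 ✓.
At position 2 the labels are {auth}, so locked ∨ entered is false there. This is the first violation.

2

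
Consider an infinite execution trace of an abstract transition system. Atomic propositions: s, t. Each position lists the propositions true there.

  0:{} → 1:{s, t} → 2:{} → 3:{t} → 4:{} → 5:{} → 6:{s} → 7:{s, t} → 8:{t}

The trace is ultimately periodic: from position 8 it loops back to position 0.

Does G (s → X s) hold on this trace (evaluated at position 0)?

s → X s must hold at every position from 0 onward. It fails at position 1, so G (s → X s) is false.
Positions where s holds: 1, 6, 7.
Check X s at each: 1→fails, 6→ok, 7→fails.

No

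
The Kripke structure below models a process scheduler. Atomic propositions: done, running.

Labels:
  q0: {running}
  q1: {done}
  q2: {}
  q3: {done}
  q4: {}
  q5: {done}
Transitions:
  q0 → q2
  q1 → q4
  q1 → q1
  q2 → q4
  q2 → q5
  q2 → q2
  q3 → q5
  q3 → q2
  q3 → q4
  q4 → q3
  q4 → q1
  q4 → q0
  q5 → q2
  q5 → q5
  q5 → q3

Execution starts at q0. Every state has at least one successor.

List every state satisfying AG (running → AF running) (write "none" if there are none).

States satisfying running → AF running: {q0, q1, q2, q3, q4, q5}.
States satisfying AG (running → AF running): {q0, q1, q2, q3, q4, q5}.

{q0, q1, q2, q3, q4, q5}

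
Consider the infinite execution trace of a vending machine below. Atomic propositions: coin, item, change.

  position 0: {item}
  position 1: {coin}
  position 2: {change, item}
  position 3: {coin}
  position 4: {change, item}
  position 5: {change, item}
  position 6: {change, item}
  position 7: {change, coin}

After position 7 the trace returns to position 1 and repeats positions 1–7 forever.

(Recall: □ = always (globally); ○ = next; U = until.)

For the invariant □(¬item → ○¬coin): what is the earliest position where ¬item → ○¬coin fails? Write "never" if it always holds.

Check ¬item → ○¬coin at each position in order: 0 ✓, 1 ✓, 2 ✓, 3 ✓, 4 ✓, 5 ✓, 6 ✓.
At position 7 the labels are {change, coin} and the next position 1 has {coin}, so ¬item → ○¬coin is false there. This is the first violation.

7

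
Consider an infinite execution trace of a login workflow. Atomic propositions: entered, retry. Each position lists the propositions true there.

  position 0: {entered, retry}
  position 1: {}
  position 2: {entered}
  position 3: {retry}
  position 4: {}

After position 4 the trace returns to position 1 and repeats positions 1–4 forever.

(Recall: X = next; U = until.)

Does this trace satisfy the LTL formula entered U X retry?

No

Walking from position 0: at position 1, X retry has not yet held and entered fails, so entered U X retry is false.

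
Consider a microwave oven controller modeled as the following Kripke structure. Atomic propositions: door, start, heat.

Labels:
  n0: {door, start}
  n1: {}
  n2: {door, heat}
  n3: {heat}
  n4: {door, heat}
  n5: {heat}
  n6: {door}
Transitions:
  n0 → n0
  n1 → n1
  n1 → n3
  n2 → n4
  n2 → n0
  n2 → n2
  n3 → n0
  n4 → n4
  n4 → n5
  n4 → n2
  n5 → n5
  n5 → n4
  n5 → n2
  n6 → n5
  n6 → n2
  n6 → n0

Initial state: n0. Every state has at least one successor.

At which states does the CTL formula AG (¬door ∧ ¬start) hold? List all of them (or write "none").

none

States satisfying ¬door ∧ ¬start: {n1, n3, n5}.
States satisfying AG (¬door ∧ ¬start): ∅.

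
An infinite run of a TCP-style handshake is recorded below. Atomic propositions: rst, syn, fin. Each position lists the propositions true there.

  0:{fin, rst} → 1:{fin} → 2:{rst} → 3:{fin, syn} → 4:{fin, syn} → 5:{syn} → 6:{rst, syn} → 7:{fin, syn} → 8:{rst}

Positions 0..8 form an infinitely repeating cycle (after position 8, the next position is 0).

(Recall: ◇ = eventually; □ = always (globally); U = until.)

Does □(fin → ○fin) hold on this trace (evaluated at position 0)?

No

fin → ○fin must hold at every position from 0 onward. It fails at position 1, so □(fin → ○fin) is false.
Positions where fin holds: 0, 1, 3, 4, 7.
Check ○fin at each: 0→ok, 1→fails, 3→ok, 4→fails, 7→fails.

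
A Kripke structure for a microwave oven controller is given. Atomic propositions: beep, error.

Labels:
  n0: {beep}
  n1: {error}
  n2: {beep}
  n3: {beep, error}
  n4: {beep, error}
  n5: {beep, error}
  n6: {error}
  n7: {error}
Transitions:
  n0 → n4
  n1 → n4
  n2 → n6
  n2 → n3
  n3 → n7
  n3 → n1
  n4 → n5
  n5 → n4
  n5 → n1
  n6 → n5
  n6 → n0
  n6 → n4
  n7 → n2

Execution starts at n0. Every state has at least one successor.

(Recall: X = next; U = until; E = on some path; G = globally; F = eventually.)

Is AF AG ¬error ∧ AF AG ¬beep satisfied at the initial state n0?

Violated

States satisfying AG ¬error: ∅.
States satisfying AF AG ¬error: ∅.
States satisfying AG ¬beep: ∅.
States satisfying AF AG ¬beep: ∅.
States satisfying AF AG ¬error ∧ AF AG ¬beep: ∅.
n0 ∉ Sat(AF AG ¬error ∧ AF AG ¬beep).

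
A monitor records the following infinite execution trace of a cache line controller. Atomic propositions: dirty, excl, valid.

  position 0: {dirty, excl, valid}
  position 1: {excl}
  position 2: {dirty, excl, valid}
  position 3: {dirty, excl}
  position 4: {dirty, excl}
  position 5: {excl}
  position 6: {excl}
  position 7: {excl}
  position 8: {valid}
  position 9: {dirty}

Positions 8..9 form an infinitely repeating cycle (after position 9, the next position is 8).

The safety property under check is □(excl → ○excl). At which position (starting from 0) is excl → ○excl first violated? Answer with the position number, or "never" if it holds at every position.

Check excl → ○excl at each position in order: 0 ✓, 1 ✓, 2 ✓, 3 ✓, 4 ✓, 5 ✓, 6 ✓.
At position 7 the labels are {excl} and the next position 8 has {valid}, so excl → ○excl is false there. This is the first violation.

7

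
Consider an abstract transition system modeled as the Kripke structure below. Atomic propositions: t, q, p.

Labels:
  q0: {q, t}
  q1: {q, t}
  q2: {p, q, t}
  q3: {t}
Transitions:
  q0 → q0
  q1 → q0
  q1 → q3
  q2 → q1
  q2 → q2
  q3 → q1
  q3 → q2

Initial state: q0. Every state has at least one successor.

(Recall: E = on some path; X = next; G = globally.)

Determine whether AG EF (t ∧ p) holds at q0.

No

States satisfying EF (t ∧ p): {q1, q2, q3}.
States satisfying AG EF (t ∧ p): ∅.
q0 is reachable from q0 and violates EF (t ∧ p), so AG fails at q0.
q0 ∉ Sat(AG EF (t ∧ p)).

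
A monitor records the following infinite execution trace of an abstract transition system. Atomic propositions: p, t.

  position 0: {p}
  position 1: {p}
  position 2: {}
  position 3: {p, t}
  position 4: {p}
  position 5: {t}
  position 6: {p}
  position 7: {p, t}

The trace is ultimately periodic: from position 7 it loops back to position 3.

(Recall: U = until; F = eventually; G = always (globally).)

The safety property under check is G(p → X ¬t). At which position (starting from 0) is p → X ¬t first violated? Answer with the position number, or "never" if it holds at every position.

Check p → X ¬t at each position in order: 0 ✓, 1 ✓, 2 ✓, 3 ✓.
At position 4 the labels are {p} and the next position 5 has {t}, so p → X ¬t is false there. This is the first violation.

4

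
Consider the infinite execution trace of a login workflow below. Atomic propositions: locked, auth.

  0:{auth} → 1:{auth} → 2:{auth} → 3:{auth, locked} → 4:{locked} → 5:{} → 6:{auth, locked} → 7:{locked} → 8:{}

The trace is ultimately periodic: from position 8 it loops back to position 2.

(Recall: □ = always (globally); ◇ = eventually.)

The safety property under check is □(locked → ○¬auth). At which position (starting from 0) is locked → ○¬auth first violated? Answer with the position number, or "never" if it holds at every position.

locked → ○¬auth holds at every position 0..8, and those are all the positions the trace ever visits, so the invariant □(locked → ○¬auth) is never violated.

never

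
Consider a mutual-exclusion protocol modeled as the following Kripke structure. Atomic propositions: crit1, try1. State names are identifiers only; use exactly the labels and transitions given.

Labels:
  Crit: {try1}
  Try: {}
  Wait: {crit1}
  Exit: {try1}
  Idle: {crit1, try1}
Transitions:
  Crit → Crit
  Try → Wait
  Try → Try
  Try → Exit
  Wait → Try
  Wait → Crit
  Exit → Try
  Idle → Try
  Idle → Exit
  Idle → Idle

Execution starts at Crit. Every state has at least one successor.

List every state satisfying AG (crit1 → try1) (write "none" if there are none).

{Crit}

States satisfying crit1 → try1: {Crit, Try, Exit, Idle}.
States satisfying AG (crit1 → try1): {Crit}.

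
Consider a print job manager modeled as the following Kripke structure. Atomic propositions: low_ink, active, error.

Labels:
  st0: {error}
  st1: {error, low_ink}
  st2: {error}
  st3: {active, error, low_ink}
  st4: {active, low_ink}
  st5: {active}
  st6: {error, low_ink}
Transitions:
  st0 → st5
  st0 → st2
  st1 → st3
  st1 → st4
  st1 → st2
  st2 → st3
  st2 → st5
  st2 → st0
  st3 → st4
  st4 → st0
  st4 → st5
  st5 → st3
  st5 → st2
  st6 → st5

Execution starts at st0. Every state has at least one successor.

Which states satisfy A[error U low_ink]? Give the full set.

{st1, st3, st4, st6}

States satisfying error: {st0, st1, st2, st3, st6}.
States satisfying low_ink: {st1, st3, st4, st6}.
States satisfying A[error U low_ink]: {st1, st3, st4, st6}.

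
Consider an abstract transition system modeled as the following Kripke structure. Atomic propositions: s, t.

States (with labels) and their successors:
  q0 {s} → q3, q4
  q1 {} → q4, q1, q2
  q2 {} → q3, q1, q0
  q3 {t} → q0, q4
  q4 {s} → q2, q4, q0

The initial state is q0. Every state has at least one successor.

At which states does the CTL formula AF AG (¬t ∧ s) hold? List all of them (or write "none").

States satisfying AG (¬t ∧ s): ∅.
States satisfying AF AG (¬t ∧ s): ∅.

none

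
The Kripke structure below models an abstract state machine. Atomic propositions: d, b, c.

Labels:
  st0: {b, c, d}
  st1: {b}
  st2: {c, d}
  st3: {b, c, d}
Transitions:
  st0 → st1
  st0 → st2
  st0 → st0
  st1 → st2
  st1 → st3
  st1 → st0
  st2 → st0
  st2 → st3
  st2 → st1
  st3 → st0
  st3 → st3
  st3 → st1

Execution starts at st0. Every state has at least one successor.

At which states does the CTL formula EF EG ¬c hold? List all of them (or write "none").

none

States satisfying EG ¬c: ∅.
States satisfying EF EG ¬c: ∅.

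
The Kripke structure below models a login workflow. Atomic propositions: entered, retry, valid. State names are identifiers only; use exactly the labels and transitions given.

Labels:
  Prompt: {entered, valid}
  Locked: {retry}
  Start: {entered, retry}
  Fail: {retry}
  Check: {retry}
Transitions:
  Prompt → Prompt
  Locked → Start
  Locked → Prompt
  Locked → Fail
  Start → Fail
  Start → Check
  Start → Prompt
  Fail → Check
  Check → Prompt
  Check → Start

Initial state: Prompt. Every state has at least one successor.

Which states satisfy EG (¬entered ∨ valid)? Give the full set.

{Prompt, Locked, Fail, Check}

States satisfying ¬entered ∨ valid: {Prompt, Locked, Fail, Check}.
States satisfying EG (¬entered ∨ valid): {Prompt, Locked, Fail, Check}.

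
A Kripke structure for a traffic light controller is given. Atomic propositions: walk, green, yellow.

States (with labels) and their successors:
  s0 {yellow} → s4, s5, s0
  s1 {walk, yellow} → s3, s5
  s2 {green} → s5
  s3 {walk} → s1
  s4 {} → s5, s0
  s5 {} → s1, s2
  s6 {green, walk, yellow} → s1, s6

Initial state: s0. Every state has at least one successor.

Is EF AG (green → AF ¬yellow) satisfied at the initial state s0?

States satisfying AG (green → AF ¬yellow): {s0, s1, s2, s3, s4, s5}.
States satisfying EF AG (green → AF ¬yellow): {s0, s1, s2, s3, s4, s5, s6}.
Some path from s0 reaches a state where AG (green → AF ¬yellow) holds.
s0 ∈ Sat(EF AG (green → AF ¬yellow)).

Yes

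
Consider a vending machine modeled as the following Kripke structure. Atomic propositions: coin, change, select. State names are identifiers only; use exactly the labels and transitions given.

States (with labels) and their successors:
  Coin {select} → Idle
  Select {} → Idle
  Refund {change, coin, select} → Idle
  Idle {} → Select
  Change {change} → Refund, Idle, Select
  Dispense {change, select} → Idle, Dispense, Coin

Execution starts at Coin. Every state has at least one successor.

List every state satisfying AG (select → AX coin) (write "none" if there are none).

{Select, Idle}

States satisfying select → AX coin: {Select, Idle, Change}.
States satisfying AG (select → AX coin): {Select, Idle}.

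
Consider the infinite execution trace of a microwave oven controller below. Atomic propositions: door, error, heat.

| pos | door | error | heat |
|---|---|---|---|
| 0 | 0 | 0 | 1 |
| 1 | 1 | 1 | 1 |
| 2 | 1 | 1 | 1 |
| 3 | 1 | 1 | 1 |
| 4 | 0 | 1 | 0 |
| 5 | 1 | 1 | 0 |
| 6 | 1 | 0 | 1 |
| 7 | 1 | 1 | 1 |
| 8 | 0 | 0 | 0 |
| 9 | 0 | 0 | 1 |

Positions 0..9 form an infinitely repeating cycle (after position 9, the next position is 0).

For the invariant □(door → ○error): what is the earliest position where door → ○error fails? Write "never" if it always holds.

5

Check door → ○error at each position in order: 0 ✓, 1 ✓, 2 ✓, 3 ✓, 4 ✓.
At position 5 the labels are {door, error} and the next position 6 has {door, heat}, so door → ○error is false there. This is the first violation.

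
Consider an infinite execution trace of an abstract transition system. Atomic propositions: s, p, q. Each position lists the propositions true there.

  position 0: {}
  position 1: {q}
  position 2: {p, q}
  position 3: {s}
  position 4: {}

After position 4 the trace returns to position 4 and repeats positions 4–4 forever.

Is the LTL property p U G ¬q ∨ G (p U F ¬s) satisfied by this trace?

Walking from position 0: at position 0, G ¬q has not yet held and p fails, so p U G ¬q is false.
p U F ¬s holds at every position 0..4, and those are all positions ever visited, so G (p U F ¬s) holds.
At position 0: p U G ¬q is false; G (p U F ¬s) is true; so p U G ¬q ∨ G (p U F ¬s) is true.

Satisfied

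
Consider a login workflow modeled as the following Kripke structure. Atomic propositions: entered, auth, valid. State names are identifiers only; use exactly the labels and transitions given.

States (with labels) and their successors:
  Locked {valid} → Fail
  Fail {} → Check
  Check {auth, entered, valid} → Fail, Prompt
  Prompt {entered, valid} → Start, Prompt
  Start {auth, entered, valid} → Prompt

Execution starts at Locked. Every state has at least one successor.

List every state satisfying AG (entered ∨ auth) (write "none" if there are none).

{Prompt, Start}

States satisfying entered ∨ auth: {Check, Prompt, Start}.
States satisfying AG (entered ∨ auth): {Prompt, Start}.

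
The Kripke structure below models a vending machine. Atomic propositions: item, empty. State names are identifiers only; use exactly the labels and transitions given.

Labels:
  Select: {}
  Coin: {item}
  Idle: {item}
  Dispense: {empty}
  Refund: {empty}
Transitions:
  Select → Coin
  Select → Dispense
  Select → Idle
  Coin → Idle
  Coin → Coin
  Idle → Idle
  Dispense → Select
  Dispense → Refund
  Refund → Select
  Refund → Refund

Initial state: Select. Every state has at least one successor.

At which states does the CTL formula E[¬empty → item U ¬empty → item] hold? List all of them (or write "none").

{Coin, Idle, Dispense, Refund}

States satisfying ¬empty → item: {Coin, Idle, Dispense, Refund}.
States satisfying E[¬empty → item U ¬empty → item]: {Coin, Idle, Dispense, Refund}.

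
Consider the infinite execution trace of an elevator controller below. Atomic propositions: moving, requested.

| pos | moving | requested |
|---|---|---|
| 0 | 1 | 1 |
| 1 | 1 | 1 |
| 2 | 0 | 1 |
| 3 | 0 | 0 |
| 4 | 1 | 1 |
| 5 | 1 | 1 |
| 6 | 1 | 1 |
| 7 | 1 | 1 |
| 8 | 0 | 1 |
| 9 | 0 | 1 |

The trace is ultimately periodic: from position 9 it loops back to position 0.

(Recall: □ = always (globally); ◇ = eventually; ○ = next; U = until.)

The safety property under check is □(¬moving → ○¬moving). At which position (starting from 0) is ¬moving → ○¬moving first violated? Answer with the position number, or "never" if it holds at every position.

Check ¬moving → ○¬moving at each position in order: 0 ✓, 1 ✓, 2 ✓.
At position 3 the labels are {} and the next position 4 has {moving, requested}, so ¬moving → ○¬moving is false there. This is the first violation.

3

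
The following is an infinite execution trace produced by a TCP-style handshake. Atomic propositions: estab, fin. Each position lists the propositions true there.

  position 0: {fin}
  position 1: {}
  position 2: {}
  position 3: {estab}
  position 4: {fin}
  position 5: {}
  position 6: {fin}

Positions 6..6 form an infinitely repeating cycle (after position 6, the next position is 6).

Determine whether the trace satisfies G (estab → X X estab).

Does not hold

estab → X X estab must hold at every position from 0 onward. It fails at position 3, so G (estab → X X estab) is false.
Positions where estab holds: 3.
Check X X estab at each: 3→fails.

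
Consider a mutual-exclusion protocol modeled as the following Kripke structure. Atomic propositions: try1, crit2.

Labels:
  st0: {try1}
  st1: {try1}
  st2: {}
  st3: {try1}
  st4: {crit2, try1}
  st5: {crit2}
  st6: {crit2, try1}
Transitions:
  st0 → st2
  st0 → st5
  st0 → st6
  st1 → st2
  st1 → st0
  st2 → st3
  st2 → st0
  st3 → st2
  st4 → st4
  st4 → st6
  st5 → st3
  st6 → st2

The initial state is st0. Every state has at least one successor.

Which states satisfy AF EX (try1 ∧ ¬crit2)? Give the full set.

States satisfying EX (try1 ∧ ¬crit2): {st1, st2, st5}.
States satisfying AF EX (try1 ∧ ¬crit2): {st0, st1, st2, st3, st5, st6}.

{st0, st1, st2, st3, st5, st6}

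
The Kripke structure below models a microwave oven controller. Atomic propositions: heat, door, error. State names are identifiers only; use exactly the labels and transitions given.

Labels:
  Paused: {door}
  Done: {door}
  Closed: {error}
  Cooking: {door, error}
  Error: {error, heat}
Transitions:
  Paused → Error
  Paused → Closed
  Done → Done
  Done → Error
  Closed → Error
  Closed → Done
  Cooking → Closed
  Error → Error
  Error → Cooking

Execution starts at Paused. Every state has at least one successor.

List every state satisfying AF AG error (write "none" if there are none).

States satisfying AG error: ∅.
States satisfying AF AG error: ∅.

none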